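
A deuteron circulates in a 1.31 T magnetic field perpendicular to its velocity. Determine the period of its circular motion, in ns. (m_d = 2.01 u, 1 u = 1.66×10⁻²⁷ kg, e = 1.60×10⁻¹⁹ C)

The cyclotron period is independent of speed: T = 2πm/(qB).
T = 2π(3.34×10^-27) / [(1×1.60×10^-19)(1.31)] = 1.00×10^-7 s.

T ≈ 100 ns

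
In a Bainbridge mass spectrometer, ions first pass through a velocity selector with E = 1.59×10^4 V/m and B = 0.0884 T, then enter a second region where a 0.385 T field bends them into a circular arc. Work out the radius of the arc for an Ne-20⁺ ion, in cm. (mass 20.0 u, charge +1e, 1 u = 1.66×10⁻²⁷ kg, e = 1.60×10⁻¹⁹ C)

r ≈ 9.69 cm

The selector passes v = E/B = 1.59×10^4/0.0884 = 1.80×10^5 m/s.
In the deflection region, r = mv/(qB₂) = (3.32×10^-26)(1.80×10^5) / [(1×1.60×10^-19)(0.385)] = 0.0969 m.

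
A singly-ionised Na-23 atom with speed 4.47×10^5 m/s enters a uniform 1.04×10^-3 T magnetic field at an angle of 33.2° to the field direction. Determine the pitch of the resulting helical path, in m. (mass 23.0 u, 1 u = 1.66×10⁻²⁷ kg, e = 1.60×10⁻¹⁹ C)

The velocity component along B is v∥ = v cos33.2° = 3.74×10^5 m/s.
The cyclotron period T = 2πm/(qB) = 1.44×10^-3 s is set by m, q, B alone.
Pitch = v∥·T = (3.74×10^5)(1.44×10^-3) = 539 m.

pitch ≈ 539 m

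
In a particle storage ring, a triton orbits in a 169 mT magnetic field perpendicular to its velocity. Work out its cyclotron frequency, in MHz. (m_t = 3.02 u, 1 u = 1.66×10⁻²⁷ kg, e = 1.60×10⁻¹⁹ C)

f ≈ 0.858 MHz

f = qB/(2πm) = (1×1.60×10^-19)(0.169) / [2π(5.01×10^-27)] = 8.58×10^5 Hz.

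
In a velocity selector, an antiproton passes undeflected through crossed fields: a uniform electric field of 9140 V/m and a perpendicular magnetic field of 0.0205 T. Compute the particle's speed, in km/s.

v ≈ 446 km/s

For zero net force, qE = qvB, so v = E/B.
v = (9140) / (0.0205) = 4.46×10^5 m/s.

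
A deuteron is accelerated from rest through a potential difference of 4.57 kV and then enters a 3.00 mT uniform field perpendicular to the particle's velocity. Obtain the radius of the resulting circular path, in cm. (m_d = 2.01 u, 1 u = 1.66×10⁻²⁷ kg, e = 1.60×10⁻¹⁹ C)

r ≈ 460 cm

The kinetic energy gained is K = qV = (1×1.60×10^-19)(4570) = 7.31×10^-16 J.
v = √(2K/m) = 6.62×10^5 m/s.
r = mv/(qB) = (3.34×10^-27)(6.62×10^5) / [(1×1.60×10^-19)(3.00×10^-3)] = 4.60 m.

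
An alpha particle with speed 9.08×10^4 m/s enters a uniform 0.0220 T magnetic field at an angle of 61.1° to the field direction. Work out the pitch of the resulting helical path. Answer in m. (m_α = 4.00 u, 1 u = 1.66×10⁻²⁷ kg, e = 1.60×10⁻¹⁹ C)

The velocity component along B is v∥ = v cos61.1° = 4.39×10^4 m/s.
The cyclotron period T = 2πm/(qB) = 5.93×10^-6 s is set by m, q, B alone.
Pitch = v∥·T = (4.39×10^4)(5.93×10^-6) = 0.260 m.

pitch ≈ 0.260 m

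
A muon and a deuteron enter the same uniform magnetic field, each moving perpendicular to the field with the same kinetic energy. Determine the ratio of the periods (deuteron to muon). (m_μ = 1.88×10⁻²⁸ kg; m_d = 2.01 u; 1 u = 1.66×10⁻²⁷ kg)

ratio ≈ 17.7

T = 2πm/(qB) is independent of speed, so T₂/T₁ = (m₂/q₂)/(m₁/q₁).
T_{deuteron}/T_{muon} = (3.34×10^-27/1e) / (1.88×10^-28/1e) = 17.7.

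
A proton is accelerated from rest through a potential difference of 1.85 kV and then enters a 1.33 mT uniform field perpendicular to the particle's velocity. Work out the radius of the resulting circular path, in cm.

r ≈ 467 cm

The kinetic energy gained is K = qV = (1×1.60×10^-19)(1850) = 2.96×10^-16 J.
v = √(2K/m) = 5.95×10^5 m/s.
r = mv/(qB) = (1.67×10^-27)(5.95×10^5) / [(1×1.60×10^-19)(1.33×10^-3)] = 4.67 m.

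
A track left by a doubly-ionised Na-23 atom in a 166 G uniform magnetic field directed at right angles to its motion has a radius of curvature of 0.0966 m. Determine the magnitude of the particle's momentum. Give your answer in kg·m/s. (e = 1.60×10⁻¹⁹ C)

Since qvB = mv²/r, the momentum p = mv = qBr.
p = (2×1.60×10^-19)(0.0166)(0.0966) = 5.13×10^-22 kg·m/s.

p ≈ 5.13×10^-22 kg·m/s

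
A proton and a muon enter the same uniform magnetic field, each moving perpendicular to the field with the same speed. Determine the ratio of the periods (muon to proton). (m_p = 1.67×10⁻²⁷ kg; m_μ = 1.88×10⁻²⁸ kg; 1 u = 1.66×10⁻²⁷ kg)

T = 2πm/(qB) is independent of speed, so T₂/T₁ = (m₂/q₂)/(m₁/q₁).
T_{muon}/T_{proton} = (1.88×10^-28/1e) / (1.67×10^-27/1e) = 0.113.

ratio ≈ 0.113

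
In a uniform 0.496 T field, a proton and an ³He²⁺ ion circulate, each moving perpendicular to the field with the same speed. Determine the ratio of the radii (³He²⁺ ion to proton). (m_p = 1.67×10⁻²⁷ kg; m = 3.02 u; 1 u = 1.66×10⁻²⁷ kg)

r = mv/(qB) ⇒ at equal v, r ∝ m/q.
r_{³He²⁺ ion}/r_{proton} = 1.50.

ratio ≈ 1.50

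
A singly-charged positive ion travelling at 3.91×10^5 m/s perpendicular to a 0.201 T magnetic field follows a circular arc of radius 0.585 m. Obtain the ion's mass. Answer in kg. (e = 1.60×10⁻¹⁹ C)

m ≈ 4.81×10^-26 kg

qvB = mv²/r ⇒ m = qBr/v.
m = (1×1.60×10^-19)(0.201)(0.585) / (3.91×10^5) = 4.81×10^-26 kg.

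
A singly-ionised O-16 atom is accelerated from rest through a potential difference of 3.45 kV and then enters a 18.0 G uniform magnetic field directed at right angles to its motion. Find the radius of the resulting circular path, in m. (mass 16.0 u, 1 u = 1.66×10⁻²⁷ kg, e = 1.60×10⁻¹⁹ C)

r ≈ 18.8 m

The kinetic energy gained is K = qV = (1×1.60×10^-19)(3450) = 5.52×10^-16 J.
v = √(2K/m) = 2.04×10^5 m/s.
r = mv/(qB) = (2.66×10^-26)(2.04×10^5) / [(1×1.60×10^-19)(1.80×10^-3)] = 18.8 m.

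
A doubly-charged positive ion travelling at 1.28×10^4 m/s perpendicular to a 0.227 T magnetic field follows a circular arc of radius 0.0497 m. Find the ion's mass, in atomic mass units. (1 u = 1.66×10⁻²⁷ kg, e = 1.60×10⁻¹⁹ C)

qvB = mv²/r ⇒ m = qBr/v.
m = (2×1.60×10^-19)(0.227)(0.0497) / (1.28×10^4) = 2.82×10^-25 kg = 170 u.

m ≈ 170 u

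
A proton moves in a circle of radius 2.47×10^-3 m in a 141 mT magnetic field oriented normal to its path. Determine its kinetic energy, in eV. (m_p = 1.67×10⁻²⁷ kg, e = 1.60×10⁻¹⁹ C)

v = qBr/m = (1×1.60×10^-19)(0.141)(2.47×10^-3) / (1.67×10^-27) = 3.34×10^4 m/s.
K = ½mv² = 0.5·(1.67×10^-27)·(3.34×10^4)² = 9.30×10^-19 J = 5.81 eV.

K ≈ 5.81 eV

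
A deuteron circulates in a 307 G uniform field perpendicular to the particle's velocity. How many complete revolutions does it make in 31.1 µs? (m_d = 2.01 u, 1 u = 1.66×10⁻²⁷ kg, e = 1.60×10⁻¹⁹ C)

N = 7

T = 2πm/(qB) = 2π(3.3366×10^-27) / [(1×1.60×10^-19)(0.0307)] = 4.2680×10^-6 s.
N = t/T = 3.11×10^-5 / 4.2680×10^-6 ≈ 7.29, so 7 complete revolutions.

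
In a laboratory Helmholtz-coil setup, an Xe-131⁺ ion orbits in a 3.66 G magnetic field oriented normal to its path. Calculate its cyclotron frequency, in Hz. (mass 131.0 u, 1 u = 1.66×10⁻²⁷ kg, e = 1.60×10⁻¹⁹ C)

f = qB/(2πm) = (1×1.60×10^-19)(3.66×10^-4) / [2π(2.17×10^-25)] = 42.9 Hz.

f ≈ 42.9 Hz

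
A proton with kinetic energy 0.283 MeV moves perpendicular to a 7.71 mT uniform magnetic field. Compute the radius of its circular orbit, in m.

r ≈ 9.97 m

Convert the energy: K = 0.283 MeV = 4.53×10^-14 J.
v = √(2K/m) = √(2·4.53×10^-14/1.67×10^-27) = 7.36×10^6 m/s.
r = mv/(qB) = (1.67×10^-27)(7.36×10^6) / [(1×1.60×10^-19)(7.71×10^-3)] = 9.97 m.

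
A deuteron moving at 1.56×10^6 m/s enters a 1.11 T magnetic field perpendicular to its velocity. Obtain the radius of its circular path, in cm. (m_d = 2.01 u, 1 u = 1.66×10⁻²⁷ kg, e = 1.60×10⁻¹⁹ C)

r ≈ 2.93 cm

The magnetic force provides the centripetal force: qvB = mv²/r, so r = mv/(qB).
r = (3.34×10^-27 kg)(1.56×10^6 m/s) / [(1×1.60×10^-19 C)(1.11 T)] = 0.0293 m.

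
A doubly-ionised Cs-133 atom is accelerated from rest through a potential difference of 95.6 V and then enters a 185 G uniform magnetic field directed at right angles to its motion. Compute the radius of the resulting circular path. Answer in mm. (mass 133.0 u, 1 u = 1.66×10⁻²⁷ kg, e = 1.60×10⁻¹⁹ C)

The kinetic energy gained is K = qV = (2×1.60×10^-19)(95.6) = 3.06×10^-17 J.
v = √(2K/m) = 1.66×10^4 m/s.
r = mv/(qB) = (2.21×10^-25)(1.66×10^4) / [(2×1.60×10^-19)(0.0185)] = 0.621 m.

r ≈ 621 mm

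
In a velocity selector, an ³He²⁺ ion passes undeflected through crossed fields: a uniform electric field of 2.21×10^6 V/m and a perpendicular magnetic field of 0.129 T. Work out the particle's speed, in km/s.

v ≈ 17100 km/s

For zero net force, qE = qvB, so v = E/B.
v = (2.21×10^6) / (0.129) = 1.71×10^7 m/s.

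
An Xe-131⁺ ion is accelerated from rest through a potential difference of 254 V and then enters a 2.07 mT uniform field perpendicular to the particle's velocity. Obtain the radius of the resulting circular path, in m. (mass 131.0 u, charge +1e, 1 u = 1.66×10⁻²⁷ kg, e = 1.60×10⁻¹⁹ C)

The kinetic energy gained is K = qV = (1×1.60×10^-19)(254) = 4.06×10^-17 J.
v = √(2K/m) = 1.93×10^4 m/s.
r = mv/(qB) = (2.17×10^-25)(1.93×10^4) / [(1×1.60×10^-19)(2.07×10^-3)] = 12.7 m.

r ≈ 12.7 m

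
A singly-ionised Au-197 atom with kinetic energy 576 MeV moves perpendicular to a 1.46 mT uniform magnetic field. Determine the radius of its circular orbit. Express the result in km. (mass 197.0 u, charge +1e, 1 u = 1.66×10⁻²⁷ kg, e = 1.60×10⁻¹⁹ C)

Convert the energy: K = 576 MeV = 9.22×10^-11 J.
v = √(2K/m) = √(2·9.22×10^-11/3.27×10^-25) = 2.37×10^7 m/s.
r = mv/(qB) = (3.27×10^-25)(2.37×10^7) / [(1×1.60×10^-19)(1.46×10^-3)] = 3.32×10^4 m.

r ≈ 33.2 km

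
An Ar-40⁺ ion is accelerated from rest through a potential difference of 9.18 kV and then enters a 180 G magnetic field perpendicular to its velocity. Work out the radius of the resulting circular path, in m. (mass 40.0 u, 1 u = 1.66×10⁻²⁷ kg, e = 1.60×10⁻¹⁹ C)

The kinetic energy gained is K = qV = (1×1.60×10^-19)(9180) = 1.47×10^-15 J.
v = √(2K/m) = 2.10×10^5 m/s.
r = mv/(qB) = (6.64×10^-26)(2.10×10^5) / [(1×1.60×10^-19)(0.0180)] = 4.85 m.

r ≈ 4.85 m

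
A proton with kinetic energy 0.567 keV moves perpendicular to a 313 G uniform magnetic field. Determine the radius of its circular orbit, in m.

Convert the energy: K = 0.567 keV = 9.07×10^-17 J.
v = √(2K/m) = √(2·9.07×10^-17/1.67×10^-27) = 3.30×10^5 m/s.
r = mv/(qB) = (1.67×10^-27)(3.30×10^5) / [(1×1.60×10^-19)(0.0313)] = 0.110 m.

r ≈ 0.110 m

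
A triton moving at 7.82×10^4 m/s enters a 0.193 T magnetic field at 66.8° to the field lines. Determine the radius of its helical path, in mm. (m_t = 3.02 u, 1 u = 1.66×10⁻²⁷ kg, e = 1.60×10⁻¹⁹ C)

r ≈ 11.7 mm

Only the perpendicular component v⊥ = v sin66.8° = 7.19×10^4 m/s is bent by the field.
r = m v⊥ /(qB) = (5.01×10^-27)(7.19×10^4) / [(1×1.60×10^-19)(0.193)] = 0.0117 m.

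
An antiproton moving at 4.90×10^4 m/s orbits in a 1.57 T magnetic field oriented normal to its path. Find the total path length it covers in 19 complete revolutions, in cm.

L ≈ 3.89 cm

r = mv/(qB) = 3.26×10^-4 m, so one revolution covers 2πr = 2.05×10^-3 m.
In 19 revolutions: L = 19·2πr = 0.0389 m.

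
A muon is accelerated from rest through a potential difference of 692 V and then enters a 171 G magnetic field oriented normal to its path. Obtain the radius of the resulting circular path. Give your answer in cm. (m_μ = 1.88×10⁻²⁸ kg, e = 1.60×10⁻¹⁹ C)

The kinetic energy gained is K = qV = (1×1.60×10^-19)(692) = 1.11×10^-16 J.
v = √(2K/m) = 1.09×10^6 m/s.
r = mv/(qB) = (1.88×10^-28)(1.09×10^6) / [(1×1.60×10^-19)(0.0171)] = 0.0746 m.

r ≈ 7.46 cm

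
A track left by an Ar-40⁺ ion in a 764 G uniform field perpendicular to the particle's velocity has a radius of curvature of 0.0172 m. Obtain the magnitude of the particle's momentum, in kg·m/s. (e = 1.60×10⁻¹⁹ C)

Since qvB = mv²/r, the momentum p = mv = qBr.
p = (1×1.60×10^-19)(0.0764)(0.0172) = 2.10×10^-22 kg·m/s.

p ≈ 2.10×10^-22 kg·m/s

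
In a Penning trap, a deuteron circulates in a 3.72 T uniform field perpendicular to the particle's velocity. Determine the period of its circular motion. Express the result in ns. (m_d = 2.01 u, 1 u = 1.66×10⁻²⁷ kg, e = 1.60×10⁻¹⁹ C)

The cyclotron period is independent of speed: T = 2πm/(qB).
T = 2π(3.34×10^-27) / [(1×1.60×10^-19)(3.72)] = 3.52×10^-8 s.

T ≈ 35.2 ns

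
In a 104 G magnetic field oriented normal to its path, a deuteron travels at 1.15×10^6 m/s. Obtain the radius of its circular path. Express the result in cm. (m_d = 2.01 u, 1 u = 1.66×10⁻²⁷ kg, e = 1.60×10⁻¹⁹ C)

r ≈ 231 cm

The magnetic force provides the centripetal force: qvB = mv²/r, so r = mv/(qB).
r = (3.34×10^-27 kg)(1.15×10^6 m/s) / [(1×1.60×10^-19 C)(0.0104 T)] = 2.31 m.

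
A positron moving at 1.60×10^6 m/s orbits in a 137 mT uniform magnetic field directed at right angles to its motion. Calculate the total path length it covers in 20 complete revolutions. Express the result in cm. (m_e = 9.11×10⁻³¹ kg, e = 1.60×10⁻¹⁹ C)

L ≈ 0.836 cm

r = mv/(qB) = 6.65×10^-5 m, so one revolution covers 2πr = 4.18×10^-4 m.
In 20 revolutions: L = 20·2πr = 8.36×10^-3 m.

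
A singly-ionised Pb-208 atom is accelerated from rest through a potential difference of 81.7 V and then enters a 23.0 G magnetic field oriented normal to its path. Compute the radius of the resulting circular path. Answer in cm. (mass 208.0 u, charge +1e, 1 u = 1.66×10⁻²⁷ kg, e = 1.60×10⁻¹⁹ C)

The kinetic energy gained is K = qV = (1×1.60×10^-19)(81.7) = 1.31×10^-17 J.
v = √(2K/m) = 8700 m/s.
r = mv/(qB) = (3.45×10^-25)(8700) / [(1×1.60×10^-19)(2.30×10^-3)] = 8.16 m.

r ≈ 816 cm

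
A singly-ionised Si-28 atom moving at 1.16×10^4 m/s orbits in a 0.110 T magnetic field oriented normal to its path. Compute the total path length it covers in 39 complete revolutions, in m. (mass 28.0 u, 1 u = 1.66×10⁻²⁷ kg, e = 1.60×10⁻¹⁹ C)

L ≈ 7.51 m

r = mv/(qB) = 0.0306 m, so one revolution covers 2πr = 0.192 m.
In 39 revolutions: L = 39·2πr = 7.51 m.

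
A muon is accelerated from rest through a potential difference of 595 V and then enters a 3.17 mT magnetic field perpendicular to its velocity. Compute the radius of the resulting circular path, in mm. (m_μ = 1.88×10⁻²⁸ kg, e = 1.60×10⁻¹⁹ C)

The kinetic energy gained is K = qV = (1×1.60×10^-19)(595) = 9.52×10^-17 J.
v = √(2K/m) = 1.01×10^6 m/s.
r = mv/(qB) = (1.88×10^-28)(1.01×10^6) / [(1×1.60×10^-19)(3.17×10^-3)] = 0.373 m.

r ≈ 373 mm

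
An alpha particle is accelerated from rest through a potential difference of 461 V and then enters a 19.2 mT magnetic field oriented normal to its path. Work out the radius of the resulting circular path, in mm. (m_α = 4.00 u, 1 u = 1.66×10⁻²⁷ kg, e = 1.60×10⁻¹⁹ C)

r ≈ 228 mm

The kinetic energy gained is K = qV = (2×1.60×10^-19)(461) = 1.48×10^-16 J.
v = √(2K/m) = 2.11×10^5 m/s.
r = mv/(qB) = (6.64×10^-27)(2.11×10^5) / [(2×1.60×10^-19)(0.0192)] = 0.228 m.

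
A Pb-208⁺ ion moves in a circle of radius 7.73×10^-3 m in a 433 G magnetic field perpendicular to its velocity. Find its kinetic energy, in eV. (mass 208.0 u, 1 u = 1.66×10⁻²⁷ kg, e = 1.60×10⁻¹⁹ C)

K ≈ 0.0260 eV

v = qBr/m = (1×1.60×10^-19)(0.0433)(7.73×10^-3) / (3.45×10^-25) = 155 m/s.
K = ½mv² = 0.5·(3.45×10^-25)·(155)² = 4.15×10^-21 J = 0.0260 eV.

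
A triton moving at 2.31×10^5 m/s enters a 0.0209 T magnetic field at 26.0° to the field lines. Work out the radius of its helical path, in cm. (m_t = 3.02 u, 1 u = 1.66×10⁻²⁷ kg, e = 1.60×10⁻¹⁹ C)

Only the perpendicular component v⊥ = v sin26.0° = 1.01×10^5 m/s is bent by the field.
r = m v⊥ /(qB) = (5.01×10^-27)(1.01×10^5) / [(1×1.60×10^-19)(0.0209)] = 0.152 m.

r ≈ 15.2 cm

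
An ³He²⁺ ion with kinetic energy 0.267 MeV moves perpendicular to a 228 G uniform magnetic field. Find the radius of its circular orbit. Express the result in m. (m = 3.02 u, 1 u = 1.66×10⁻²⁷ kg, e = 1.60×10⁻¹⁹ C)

r ≈ 2.84 m

Convert the energy: K = 0.267 MeV = 4.27×10^-14 J.
v = √(2K/m) = √(2·4.27×10^-14/5.01×10^-27) = 4.13×10^6 m/s.
r = mv/(qB) = (5.01×10^-27)(4.13×10^6) / [(2×1.60×10^-19)(0.0228)] = 2.84 m.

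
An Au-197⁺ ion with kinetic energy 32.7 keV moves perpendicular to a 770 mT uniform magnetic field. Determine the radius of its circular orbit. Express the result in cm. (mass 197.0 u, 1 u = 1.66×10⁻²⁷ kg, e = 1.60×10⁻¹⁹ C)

Convert the energy: K = 32.7 keV = 5.23×10^-15 J.
v = √(2K/m) = √(2·5.23×10^-15/3.27×10^-25) = 1.79×10^5 m/s.
r = mv/(qB) = (3.27×10^-25)(1.79×10^5) / [(1×1.60×10^-19)(0.770)] = 0.475 m.

r ≈ 47.5 cm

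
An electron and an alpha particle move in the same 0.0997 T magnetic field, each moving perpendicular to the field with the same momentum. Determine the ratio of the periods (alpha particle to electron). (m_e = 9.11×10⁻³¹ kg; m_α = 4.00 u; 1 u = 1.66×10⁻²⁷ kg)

ratio ≈ 3640

T = 2πm/(qB) is independent of speed, so T₂/T₁ = (m₂/q₂)/(m₁/q₁).
T_{alpha particle}/T_{electron} = (6.64×10^-27/2e) / (9.11×10^-31/1e) = 3640.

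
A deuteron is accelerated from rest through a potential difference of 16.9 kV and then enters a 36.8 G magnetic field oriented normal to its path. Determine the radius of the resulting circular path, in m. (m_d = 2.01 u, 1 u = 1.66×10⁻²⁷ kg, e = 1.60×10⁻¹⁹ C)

r ≈ 7.21 m

The kinetic energy gained is K = qV = (1×1.60×10^-19)(1.69×10^4) = 2.70×10^-15 J.
v = √(2K/m) = 1.27×10^6 m/s.
r = mv/(qB) = (3.34×10^-27)(1.27×10^6) / [(1×1.60×10^-19)(3.68×10^-3)] = 7.21 m.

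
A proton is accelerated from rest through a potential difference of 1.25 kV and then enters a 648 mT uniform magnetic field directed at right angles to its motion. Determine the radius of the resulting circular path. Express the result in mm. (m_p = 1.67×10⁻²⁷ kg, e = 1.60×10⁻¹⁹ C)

The kinetic energy gained is K = qV = (1×1.60×10^-19)(1250) = 2.00×10^-16 J.
v = √(2K/m) = 4.89×10^5 m/s.
r = mv/(qB) = (1.67×10^-27)(4.89×10^5) / [(1×1.60×10^-19)(0.648)] = 7.88×10^-3 m.

r ≈ 7.88 mm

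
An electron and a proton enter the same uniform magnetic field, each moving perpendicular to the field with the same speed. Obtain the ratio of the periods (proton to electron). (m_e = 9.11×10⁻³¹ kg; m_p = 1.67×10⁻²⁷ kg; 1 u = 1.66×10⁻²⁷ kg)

T = 2πm/(qB) is independent of speed, so T₂/T₁ = (m₂/q₂)/(m₁/q₁).
T_{proton}/T_{electron} = (1.67×10^-27/1e) / (9.11×10^-31/1e) = 1830.

ratio ≈ 1830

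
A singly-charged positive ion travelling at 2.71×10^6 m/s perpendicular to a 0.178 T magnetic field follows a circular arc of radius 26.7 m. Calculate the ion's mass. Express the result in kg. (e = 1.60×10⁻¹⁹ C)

qvB = mv²/r ⇒ m = qBr/v.
m = (1×1.60×10^-19)(0.178)(26.7) / (2.71×10^6) = 2.81×10^-25 kg.

m ≈ 2.81×10^-25 kg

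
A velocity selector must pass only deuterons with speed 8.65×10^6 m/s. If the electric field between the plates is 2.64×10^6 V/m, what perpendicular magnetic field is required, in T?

B ≈ 0.305 T

qE = qvB ⇒ B = E/v = (2.64×10^6) / (8.65×10^6) = 0.305 T.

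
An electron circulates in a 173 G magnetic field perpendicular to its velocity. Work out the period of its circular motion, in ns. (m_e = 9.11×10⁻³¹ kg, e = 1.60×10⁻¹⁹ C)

T ≈ 2.07 ns

The cyclotron period is independent of speed: T = 2πm/(qB).
T = 2π(9.11×10^-31) / [(1×1.60×10^-19)(0.0173)] = 2.07×10^-9 s.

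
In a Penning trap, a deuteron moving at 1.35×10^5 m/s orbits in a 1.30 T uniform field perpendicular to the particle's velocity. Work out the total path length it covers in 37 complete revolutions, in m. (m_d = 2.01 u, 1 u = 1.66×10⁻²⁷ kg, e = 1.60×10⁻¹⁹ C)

r = mv/(qB) = 2.17×10^-3 m, so one revolution covers 2πr = 0.0136 m.
In 37 revolutions: L = 37·2πr = 0.503 m.

L ≈ 0.503 m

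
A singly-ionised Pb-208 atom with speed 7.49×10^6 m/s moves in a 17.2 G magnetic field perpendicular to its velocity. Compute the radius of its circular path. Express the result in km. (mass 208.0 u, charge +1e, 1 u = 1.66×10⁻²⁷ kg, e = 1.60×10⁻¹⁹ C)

r ≈ 9.40 km

The magnetic force provides the centripetal force: qvB = mv²/r, so r = mv/(qB).
r = (3.45×10^-25 kg)(7.49×10^6 m/s) / [(1×1.60×10^-19 C)(1.72×10^-3 T)] = 9400 m.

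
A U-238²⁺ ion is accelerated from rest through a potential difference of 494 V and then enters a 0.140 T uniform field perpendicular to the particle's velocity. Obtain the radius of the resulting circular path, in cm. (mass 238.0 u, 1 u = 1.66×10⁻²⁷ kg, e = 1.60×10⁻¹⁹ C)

r ≈ 24.9 cm

The kinetic energy gained is K = qV = (2×1.60×10^-19)(494) = 1.58×10^-16 J.
v = √(2K/m) = 2.83×10^4 m/s.
r = mv/(qB) = (3.95×10^-25)(2.83×10^4) / [(2×1.60×10^-19)(0.140)] = 0.249 m.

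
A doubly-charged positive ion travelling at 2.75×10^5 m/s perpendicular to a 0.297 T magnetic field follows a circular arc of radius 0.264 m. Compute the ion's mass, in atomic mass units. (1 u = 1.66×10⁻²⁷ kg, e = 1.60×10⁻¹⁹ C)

qvB = mv²/r ⇒ m = qBr/v.
m = (2×1.60×10^-19)(0.297)(0.264) / (2.75×10^5) = 9.12×10^-26 kg = 55.0 u.

m ≈ 55.0 u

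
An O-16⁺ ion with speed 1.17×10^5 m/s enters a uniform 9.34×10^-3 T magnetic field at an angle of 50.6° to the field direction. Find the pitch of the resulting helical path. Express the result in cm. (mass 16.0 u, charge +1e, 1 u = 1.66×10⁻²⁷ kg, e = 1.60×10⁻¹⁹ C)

pitch ≈ 829 cm

The velocity component along B is v∥ = v cos50.6° = 7.43×10^4 m/s.
The cyclotron period T = 2πm/(qB) = 1.12×10^-4 s is set by m, q, B alone.
Pitch = v∥·T = (7.43×10^4)(1.12×10^-4) = 8.29 m.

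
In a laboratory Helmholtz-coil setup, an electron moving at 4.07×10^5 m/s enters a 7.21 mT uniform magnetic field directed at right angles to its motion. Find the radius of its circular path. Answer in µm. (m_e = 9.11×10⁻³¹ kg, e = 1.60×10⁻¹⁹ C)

r ≈ 321 µm

The magnetic force provides the centripetal force: qvB = mv²/r, so r = mv/(qB).
r = (9.11×10^-31 kg)(4.07×10^5 m/s) / [(1×1.60×10^-19 C)(7.21×10^-3 T)] = 3.21×10^-4 m.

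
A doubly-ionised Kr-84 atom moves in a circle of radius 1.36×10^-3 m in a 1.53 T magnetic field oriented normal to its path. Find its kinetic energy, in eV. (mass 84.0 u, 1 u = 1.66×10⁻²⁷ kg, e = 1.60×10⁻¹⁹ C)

K ≈ 9.94 eV

v = qBr/m = (2×1.60×10^-19)(1.53)(1.36×10^-3) / (1.39×10^-25) = 4780 m/s.
K = ½mv² = 0.5·(1.39×10^-25)·(4780)² = 1.59×10^-18 J = 9.94 eV.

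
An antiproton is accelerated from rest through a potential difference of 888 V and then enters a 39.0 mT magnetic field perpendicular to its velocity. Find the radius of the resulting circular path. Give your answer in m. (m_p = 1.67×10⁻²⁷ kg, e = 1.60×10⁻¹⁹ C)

r ≈ 0.110 m

The kinetic energy gained is K = qV = (1×1.60×10^-19)(888) = 1.42×10^-16 J.
v = √(2K/m) = 4.12×10^5 m/s.
r = mv/(qB) = (1.67×10^-27)(4.12×10^5) / [(1×1.60×10^-19)(0.0390)] = 0.110 m.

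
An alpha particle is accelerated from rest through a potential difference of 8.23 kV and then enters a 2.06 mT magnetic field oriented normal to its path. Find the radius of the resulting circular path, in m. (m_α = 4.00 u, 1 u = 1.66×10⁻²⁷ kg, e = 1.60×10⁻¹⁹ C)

The kinetic energy gained is K = qV = (2×1.60×10^-19)(8230) = 2.63×10^-15 J.
v = √(2K/m) = 8.91×10^5 m/s.
r = mv/(qB) = (6.64×10^-27)(8.91×10^5) / [(2×1.60×10^-19)(2.06×10^-3)] = 8.97 m.

r ≈ 8.97 m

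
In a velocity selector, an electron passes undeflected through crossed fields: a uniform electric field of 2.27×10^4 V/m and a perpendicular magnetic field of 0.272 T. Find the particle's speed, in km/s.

For zero net force, qE = qvB, so v = E/B.
v = (2.27×10^4) / (0.272) = 8.35×10^4 m/s.

v ≈ 83.5 km/s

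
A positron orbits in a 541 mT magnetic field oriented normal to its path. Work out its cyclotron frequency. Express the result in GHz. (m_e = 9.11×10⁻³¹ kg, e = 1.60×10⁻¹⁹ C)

f = qB/(2πm) = (1×1.60×10^-19)(0.541) / [2π(9.11×10^-31)] = 1.51×10^10 Hz.

f ≈ 15.1 GHz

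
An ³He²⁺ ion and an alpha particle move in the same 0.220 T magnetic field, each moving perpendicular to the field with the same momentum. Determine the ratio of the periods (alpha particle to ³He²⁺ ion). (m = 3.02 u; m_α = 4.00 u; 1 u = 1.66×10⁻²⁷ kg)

T = 2πm/(qB) is independent of speed, so T₂/T₁ = (m₂/q₂)/(m₁/q₁).
T_{alpha particle}/T_{³He²⁺ ion} = (6.64×10^-27/2e) / (5.01×10^-27/2e) = 1.32.

ratio ≈ 1.32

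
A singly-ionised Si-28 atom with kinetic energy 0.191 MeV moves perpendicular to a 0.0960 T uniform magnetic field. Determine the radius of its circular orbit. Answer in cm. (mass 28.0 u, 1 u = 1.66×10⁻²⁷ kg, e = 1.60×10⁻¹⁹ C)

r ≈ 347 cm

Convert the energy: K = 0.191 MeV = 3.06×10^-14 J.
v = √(2K/m) = √(2·3.06×10^-14/4.65×10^-26) = 1.15×10^6 m/s.
r = mv/(qB) = (4.65×10^-26)(1.15×10^6) / [(1×1.60×10^-19)(0.0960)] = 3.47 m.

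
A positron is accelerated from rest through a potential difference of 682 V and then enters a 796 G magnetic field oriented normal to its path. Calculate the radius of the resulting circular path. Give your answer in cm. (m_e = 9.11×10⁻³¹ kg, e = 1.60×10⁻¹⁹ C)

r ≈ 0.111 cm

The kinetic energy gained is K = qV = (1×1.60×10^-19)(682) = 1.09×10^-16 J.
v = √(2K/m) = 1.55×10^7 m/s.
r = mv/(qB) = (9.11×10^-31)(1.55×10^7) / [(1×1.60×10^-19)(0.0796)] = 1.11×10^-3 m.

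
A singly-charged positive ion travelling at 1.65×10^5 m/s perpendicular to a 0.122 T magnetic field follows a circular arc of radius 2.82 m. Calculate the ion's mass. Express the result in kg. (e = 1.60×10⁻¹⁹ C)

m ≈ 3.34×10^-25 kg

qvB = mv²/r ⇒ m = qBr/v.
m = (1×1.60×10^-19)(0.122)(2.82) / (1.65×10^5) = 3.34×10^-25 kg.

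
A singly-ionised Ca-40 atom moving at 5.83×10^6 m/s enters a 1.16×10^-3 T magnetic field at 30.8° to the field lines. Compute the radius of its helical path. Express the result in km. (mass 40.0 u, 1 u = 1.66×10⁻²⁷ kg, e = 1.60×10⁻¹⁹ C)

Only the perpendicular component v⊥ = v sin30.8° = 2.99×10^6 m/s is bent by the field.
r = m v⊥ /(qB) = (6.64×10^-26)(2.99×10^6) / [(1×1.60×10^-19)(1.16×10^-3)] = 1070 m.

r ≈ 1.07 km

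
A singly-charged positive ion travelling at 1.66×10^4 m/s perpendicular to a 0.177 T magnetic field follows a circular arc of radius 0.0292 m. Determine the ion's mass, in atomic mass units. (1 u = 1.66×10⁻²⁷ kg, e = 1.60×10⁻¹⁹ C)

qvB = mv²/r ⇒ m = qBr/v.
m = (1×1.60×10^-19)(0.177)(0.0292) / (1.66×10^4) = 4.98×10^-26 kg = 30.0 u.

m ≈ 30.0 u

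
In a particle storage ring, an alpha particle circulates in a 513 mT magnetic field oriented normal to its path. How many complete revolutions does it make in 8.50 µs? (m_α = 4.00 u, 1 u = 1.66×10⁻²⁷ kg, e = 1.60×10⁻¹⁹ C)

N = 33

T = 2πm/(qB) = 2π(6.64×10^-27) / [(2×1.60×10^-19)(0.513)] = 2.5414×10^-7 s.
N = t/T = 8.50×10^-6 / 2.5414×10^-7 ≈ 33.45, so 33 complete revolutions.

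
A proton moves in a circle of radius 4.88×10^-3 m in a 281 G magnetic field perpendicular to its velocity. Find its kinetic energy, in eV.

v = qBr/m = (1×1.60×10^-19)(0.0281)(4.88×10^-3) / (1.67×10^-27) = 1.31×10^4 m/s.
K = ½mv² = 0.5·(1.67×10^-27)·(1.31×10^4)² = 1.44×10^-19 J = 0.901 eV.

K ≈ 0.901 eV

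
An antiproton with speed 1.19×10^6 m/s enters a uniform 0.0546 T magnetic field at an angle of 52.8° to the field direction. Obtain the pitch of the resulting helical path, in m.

pitch ≈ 0.864 m

The velocity component along B is v∥ = v cos52.8° = 7.19×10^5 m/s.
The cyclotron period T = 2πm/(qB) = 1.20×10^-6 s is set by m, q, B alone.
Pitch = v∥·T = (7.19×10^5)(1.20×10^-6) = 0.864 m.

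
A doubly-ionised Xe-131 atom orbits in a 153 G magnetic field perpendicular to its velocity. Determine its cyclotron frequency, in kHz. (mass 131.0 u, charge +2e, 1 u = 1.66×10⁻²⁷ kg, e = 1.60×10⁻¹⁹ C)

f = qB/(2πm) = (2×1.60×10^-19)(0.0153) / [2π(2.17×10^-25)] = 3580 Hz.

f ≈ 3.58 kHz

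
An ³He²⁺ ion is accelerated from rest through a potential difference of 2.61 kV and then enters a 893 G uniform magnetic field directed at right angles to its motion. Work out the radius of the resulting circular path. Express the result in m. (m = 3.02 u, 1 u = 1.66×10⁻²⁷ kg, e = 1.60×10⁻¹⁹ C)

The kinetic energy gained is K = qV = (2×1.60×10^-19)(2610) = 8.35×10^-16 J.
v = √(2K/m) = 5.77×10^5 m/s.
r = mv/(qB) = (5.01×10^-27)(5.77×10^5) / [(2×1.60×10^-19)(0.0893)] = 0.101 m.

r ≈ 0.101 m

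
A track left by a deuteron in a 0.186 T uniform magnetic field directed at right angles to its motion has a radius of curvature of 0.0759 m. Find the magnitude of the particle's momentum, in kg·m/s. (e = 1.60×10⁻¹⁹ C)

Since qvB = mv²/r, the momentum p = mv = qBr.
p = (1×1.60×10^-19)(0.186)(0.0759) = 2.26×10^-21 kg·m/s.

p ≈ 2.26×10^-21 kg·m/s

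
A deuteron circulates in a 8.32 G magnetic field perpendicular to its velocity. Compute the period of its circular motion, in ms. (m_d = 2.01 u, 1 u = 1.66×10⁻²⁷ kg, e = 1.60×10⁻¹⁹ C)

T ≈ 0.157 ms

The cyclotron period is independent of speed: T = 2πm/(qB).
T = 2π(3.34×10^-27) / [(1×1.60×10^-19)(8.32×10^-4)] = 1.57×10^-4 s.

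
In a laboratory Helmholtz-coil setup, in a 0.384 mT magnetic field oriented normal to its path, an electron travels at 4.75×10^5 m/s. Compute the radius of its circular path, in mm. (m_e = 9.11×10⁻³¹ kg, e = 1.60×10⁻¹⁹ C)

The magnetic force provides the centripetal force: qvB = mv²/r, so r = mv/(qB).
r = (9.11×10^-31 kg)(4.75×10^5 m/s) / [(1×1.60×10^-19 C)(3.84×10^-4 T)] = 7.04×10^-3 m.

r ≈ 7.04 mm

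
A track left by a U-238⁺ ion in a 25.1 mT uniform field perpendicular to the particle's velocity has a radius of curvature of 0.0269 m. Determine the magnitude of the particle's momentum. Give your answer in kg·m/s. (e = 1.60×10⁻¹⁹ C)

p ≈ 1.08×10^-22 kg·m/s

Since qvB = mv²/r, the momentum p = mv = qBr.
p = (1×1.60×10^-19)(0.0251)(0.0269) = 1.08×10^-22 kg·m/s.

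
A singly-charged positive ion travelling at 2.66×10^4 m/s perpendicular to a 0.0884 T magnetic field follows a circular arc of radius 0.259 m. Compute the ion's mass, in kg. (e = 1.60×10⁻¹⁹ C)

m ≈ 1.38×10^-25 kg

qvB = mv²/r ⇒ m = qBr/v.
m = (1×1.60×10^-19)(0.0884)(0.259) / (2.66×10^4) = 1.38×10^-25 kg.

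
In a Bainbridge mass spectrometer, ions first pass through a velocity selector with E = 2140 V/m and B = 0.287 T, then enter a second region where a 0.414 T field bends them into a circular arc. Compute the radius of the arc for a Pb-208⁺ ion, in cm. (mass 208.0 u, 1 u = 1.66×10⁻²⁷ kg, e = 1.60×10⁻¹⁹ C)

The selector passes v = E/B = 2140/0.287 = 7460 m/s.
In the deflection region, r = mv/(qB₂) = (3.45×10^-25)(7460) / [(1×1.60×10^-19)(0.414)] = 0.0389 m.

r ≈ 3.89 cm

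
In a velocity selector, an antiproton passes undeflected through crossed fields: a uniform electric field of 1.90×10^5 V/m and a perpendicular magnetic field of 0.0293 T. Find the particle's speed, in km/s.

v ≈ 6480 km/s

For zero net force, qE = qvB, so v = E/B.
v = (1.90×10^5) / (0.0293) = 6.48×10^6 m/s.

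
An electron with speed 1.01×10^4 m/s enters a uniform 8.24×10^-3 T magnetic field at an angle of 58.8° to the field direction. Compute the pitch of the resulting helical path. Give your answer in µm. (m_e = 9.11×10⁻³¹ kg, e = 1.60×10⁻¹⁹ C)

pitch ≈ 22.7 µm

The velocity component along B is v∥ = v cos58.8° = 5230 m/s.
The cyclotron period T = 2πm/(qB) = 4.34×10^-9 s is set by m, q, B alone.
Pitch = v∥·T = (5230)(4.34×10^-9) = 2.27×10^-5 m.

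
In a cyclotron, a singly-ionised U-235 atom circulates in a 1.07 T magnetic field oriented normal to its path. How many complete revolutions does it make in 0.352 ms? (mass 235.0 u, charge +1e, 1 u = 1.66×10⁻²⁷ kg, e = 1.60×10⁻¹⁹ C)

T = 2πm/(qB) = 2π(3.901×10^-25) / [(1×1.60×10^-19)(1.07)] = 1.4317×10^-5 s.
N = t/T = 3.52×10^-4 / 1.4317×10^-5 ≈ 24.59, so 24 complete revolutions.

N = 24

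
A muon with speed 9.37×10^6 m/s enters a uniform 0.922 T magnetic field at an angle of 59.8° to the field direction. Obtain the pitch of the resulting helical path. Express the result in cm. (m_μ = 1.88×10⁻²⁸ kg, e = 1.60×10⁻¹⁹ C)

pitch ≈ 3.77 cm

The velocity component along B is v∥ = v cos59.8° = 4.71×10^6 m/s.
The cyclotron period T = 2πm/(qB) = 8.01×10^-9 s is set by m, q, B alone.
Pitch = v∥·T = (4.71×10^6)(8.01×10^-9) = 0.0377 m.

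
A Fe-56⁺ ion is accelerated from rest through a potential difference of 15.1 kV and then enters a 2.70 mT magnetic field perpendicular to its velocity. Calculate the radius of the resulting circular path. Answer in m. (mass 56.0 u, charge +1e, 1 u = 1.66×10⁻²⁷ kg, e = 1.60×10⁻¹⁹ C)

r ≈ 49.1 m

The kinetic energy gained is K = qV = (1×1.60×10^-19)(1.51×10^4) = 2.42×10^-15 J.
v = √(2K/m) = 2.28×10^5 m/s.
r = mv/(qB) = (9.30×10^-26)(2.28×10^5) / [(1×1.60×10^-19)(2.70×10^-3)] = 49.1 m.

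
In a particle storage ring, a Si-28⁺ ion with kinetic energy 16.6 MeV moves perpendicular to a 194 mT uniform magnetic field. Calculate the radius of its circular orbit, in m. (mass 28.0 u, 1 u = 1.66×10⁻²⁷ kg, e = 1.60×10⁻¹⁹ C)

r ≈ 16.0 m

Convert the energy: K = 16.6 MeV = 2.66×10^-12 J.
v = √(2K/m) = √(2·2.66×10^-12/4.65×10^-26) = 1.07×10^7 m/s.
r = mv/(qB) = (4.65×10^-26)(1.07×10^7) / [(1×1.60×10^-19)(0.194)] = 16.0 m.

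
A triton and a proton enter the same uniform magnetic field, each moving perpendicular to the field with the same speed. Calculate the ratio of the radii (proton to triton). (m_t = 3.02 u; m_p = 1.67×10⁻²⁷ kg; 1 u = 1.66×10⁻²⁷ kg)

ratio ≈ 0.333

r = mv/(qB) ⇒ at equal v, r ∝ m/q.
r_{proton}/r_{triton} = 0.333.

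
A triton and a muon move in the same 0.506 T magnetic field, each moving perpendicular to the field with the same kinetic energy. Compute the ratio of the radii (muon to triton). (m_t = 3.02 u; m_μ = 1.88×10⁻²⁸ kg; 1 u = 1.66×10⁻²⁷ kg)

ratio ≈ 0.194

r = √(2mK)/(qB) ⇒ at equal K, r ∝ √m/q.
r_{muon}/r_{triton} = 0.194.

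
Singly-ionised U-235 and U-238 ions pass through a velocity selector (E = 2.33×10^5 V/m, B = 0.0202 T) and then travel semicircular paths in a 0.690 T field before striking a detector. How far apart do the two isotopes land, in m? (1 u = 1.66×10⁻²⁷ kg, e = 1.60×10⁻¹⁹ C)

Both emerge at v = E/B₁ = 1.15×10^7 m/s.
r = mv/(qB₂), so r₁ = 40.758 m and r₂ = 41.278 m, giving Δr = 0.520 m.
After a semicircle each ion lands a diameter 2r from the entry slit, so the separation is 2Δr = 1.04 m.

Δd ≈ 1.04 m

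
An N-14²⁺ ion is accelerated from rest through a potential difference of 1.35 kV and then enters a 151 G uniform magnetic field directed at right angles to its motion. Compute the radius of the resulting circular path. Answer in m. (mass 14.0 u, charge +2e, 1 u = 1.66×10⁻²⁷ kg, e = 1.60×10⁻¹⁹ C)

The kinetic energy gained is K = qV = (2×1.60×10^-19)(1350) = 4.32×10^-16 J.
v = √(2K/m) = 1.93×10^5 m/s.
r = mv/(qB) = (2.32×10^-26)(1.93×10^5) / [(2×1.60×10^-19)(0.0151)] = 0.927 m.

r ≈ 0.927 m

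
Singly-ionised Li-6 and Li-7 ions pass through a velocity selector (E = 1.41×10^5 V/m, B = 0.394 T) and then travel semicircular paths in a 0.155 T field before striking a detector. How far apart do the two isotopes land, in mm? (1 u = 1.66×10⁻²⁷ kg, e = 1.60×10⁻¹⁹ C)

Δd ≈ 47.9 mm

Both emerge at v = E/B₁ = 3.58×10^5 m/s.
r = mv/(qB₂), so r₁ = 0.1437 m and r₂ = 0.1677 m, giving Δr = 0.0240 m.
After a semicircle each ion lands a diameter 2r from the entry slit, so the separation is 2Δr = 0.0479 m.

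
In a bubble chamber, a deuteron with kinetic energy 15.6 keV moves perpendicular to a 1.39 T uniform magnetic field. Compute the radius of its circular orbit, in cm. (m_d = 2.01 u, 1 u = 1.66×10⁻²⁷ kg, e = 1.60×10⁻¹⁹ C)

r ≈ 1.84 cm

Convert the energy: K = 15.6 keV = 2.50×10^-15 J.
v = √(2K/m) = √(2·2.50×10^-15/3.34×10^-27) = 1.22×10^6 m/s.
r = mv/(qB) = (3.34×10^-27)(1.22×10^6) / [(1×1.60×10^-19)(1.39)] = 0.0184 m.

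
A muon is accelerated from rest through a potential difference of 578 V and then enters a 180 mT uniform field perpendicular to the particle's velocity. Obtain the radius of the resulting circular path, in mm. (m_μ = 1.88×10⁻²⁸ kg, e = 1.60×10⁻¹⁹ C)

The kinetic energy gained is K = qV = (1×1.60×10^-19)(578) = 9.25×10^-17 J.
v = √(2K/m) = 9.92×10^5 m/s.
r = mv/(qB) = (1.88×10^-28)(9.92×10^5) / [(1×1.60×10^-19)(0.180)] = 6.47×10^-3 m.

r ≈ 6.47 mm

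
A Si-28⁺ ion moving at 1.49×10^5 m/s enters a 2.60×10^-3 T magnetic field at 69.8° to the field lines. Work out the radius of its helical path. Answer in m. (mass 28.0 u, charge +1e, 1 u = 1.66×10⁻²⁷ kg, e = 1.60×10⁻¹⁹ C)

Only the perpendicular component v⊥ = v sin69.8° = 1.40×10^5 m/s is bent by the field.
r = m v⊥ /(qB) = (4.65×10^-26)(1.40×10^5) / [(1×1.60×10^-19)(2.60×10^-3)] = 15.6 m.

r ≈ 15.6 m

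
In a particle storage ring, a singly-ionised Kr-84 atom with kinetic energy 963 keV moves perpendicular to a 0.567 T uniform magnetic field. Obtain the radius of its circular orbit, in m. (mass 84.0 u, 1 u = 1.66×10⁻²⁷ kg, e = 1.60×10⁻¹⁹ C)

r ≈ 2.28 m

Convert the energy: K = 963 keV = 1.54×10^-13 J.
v = √(2K/m) = √(2·1.54×10^-13/1.39×10^-25) = 1.49×10^6 m/s.
r = mv/(qB) = (1.39×10^-25)(1.49×10^6) / [(1×1.60×10^-19)(0.567)] = 2.28 m.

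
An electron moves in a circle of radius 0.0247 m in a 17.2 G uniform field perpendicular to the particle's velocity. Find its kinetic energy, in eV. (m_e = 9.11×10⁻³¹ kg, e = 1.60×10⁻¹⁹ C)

v = qBr/m = (1×1.60×10^-19)(1.72×10^-3)(0.0247) / (9.11×10^-31) = 7.46×10^6 m/s.
K = ½mv² = 0.5·(9.11×10^-31)·(7.46×10^6)² = 2.54×10^-17 J = 158 eV.

K ≈ 158 eV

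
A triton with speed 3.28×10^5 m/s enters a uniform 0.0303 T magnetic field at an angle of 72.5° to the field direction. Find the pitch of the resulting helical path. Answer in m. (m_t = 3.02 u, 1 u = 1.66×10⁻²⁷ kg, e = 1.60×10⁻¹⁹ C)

pitch ≈ 0.641 m

The velocity component along B is v∥ = v cos72.5° = 9.86×10^4 m/s.
The cyclotron period T = 2πm/(qB) = 6.50×10^-6 s is set by m, q, B alone.
Pitch = v∥·T = (9.86×10^4)(6.50×10^-6) = 0.641 m.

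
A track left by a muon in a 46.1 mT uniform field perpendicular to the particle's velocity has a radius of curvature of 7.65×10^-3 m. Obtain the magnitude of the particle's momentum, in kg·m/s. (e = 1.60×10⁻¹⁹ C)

Since qvB = mv²/r, the momentum p = mv = qBr.
p = (1×1.60×10^-19)(0.0461)(7.65×10^-3) = 5.64×10^-23 kg·m/s.

p ≈ 5.64×10^-23 kg·m/s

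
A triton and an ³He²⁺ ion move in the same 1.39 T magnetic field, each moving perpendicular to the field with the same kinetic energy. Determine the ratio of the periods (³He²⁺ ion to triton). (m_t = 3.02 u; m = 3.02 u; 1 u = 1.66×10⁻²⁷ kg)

T = 2πm/(qB) is independent of speed, so T₂/T₁ = (m₂/q₂)/(m₁/q₁).
T_{³He²⁺ ion}/T_{triton} = (5.01×10^-27/2e) / (5.01×10^-27/1e) = 0.500.

ratio ≈ 0.500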